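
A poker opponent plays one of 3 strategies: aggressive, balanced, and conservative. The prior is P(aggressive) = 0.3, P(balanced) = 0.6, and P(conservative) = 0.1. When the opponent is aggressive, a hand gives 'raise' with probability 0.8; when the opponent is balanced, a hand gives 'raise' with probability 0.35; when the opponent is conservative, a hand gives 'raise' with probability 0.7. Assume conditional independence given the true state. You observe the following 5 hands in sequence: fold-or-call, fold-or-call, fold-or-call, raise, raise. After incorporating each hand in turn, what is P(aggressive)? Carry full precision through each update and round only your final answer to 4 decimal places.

After 'fold-or-call': normaliser = 0.2·0.3000 + 0.65·0.6000 + 0.3·0.1000; P(aggressive) ≈ 0.1250, P(balanced) ≈ 0.8125, P(conservative) ≈ 0.0625
After 'fold-or-call': normaliser = 0.2·0.1250 + 0.65·0.8125 + 0.3·0.0625; P(aggressive) ≈ 0.0437, P(balanced) ≈ 0.9235, P(conservative) ≈ 0.0328
After 'fold-or-call': normaliser = 0.2·0.0437 + 0.65·0.9235 + 0.3·0.0328; P(aggressive) ≈ 0.0141, P(balanced) ≈ 0.9700, P(conservative) ≈ 0.0159
After 'raise': normaliser = 0.8·0.0141 + 0.35·0.9700 + 0.7·0.0159; P(aggressive) ≈ 0.0312, P(balanced) ≈ 0.9380, P(conservative) ≈ 0.0307
After 'raise': normaliser = 0.8·0.0312 + 0.35·0.9380 + 0.7·0.0307; P(aggressive) ≈ 0.0667, P(balanced) ≈ 0.8759, P(conservative) ≈ 0.0574

0.0667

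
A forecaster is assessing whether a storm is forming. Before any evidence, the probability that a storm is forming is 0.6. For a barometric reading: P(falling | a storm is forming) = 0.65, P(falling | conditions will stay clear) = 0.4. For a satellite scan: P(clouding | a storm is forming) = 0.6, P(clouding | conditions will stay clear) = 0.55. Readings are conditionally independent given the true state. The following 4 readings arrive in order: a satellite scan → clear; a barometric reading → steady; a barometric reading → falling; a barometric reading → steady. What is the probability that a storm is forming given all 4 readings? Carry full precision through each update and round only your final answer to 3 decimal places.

0.424

After a satellite scan='clear': P(storm) = 0.4·0.6000 / (0.4·0.6000 + 0.45·0.4000) ≈ 0.5714
After a barometric reading='steady': P(storm) = 0.35·0.5714 / (0.35·0.5714 + 0.6·0.4286) ≈ 0.4375
After a barometric reading='falling': P(storm) = 0.65·0.4375 / (0.65·0.4375 + 0.4·0.5625) ≈ 0.5583
After a barometric reading='steady': P(storm) = 0.35·0.5583 / (0.35·0.5583 + 0.6·0.4417) ≈ 0.4244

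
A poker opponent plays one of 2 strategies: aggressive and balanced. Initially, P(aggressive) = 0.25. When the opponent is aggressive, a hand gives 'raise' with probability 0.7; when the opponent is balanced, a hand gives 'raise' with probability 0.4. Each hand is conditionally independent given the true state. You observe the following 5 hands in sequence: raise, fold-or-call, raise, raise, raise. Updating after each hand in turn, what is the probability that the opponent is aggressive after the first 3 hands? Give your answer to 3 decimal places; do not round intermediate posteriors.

0.338

Each posterior becomes the prior for the next update.
After 'raise': P(aggressive) = 0.7·0.2500 / (0.7·0.2500 + 0.4·0.7500) ≈ 0.3684
After 'fold-or-call': P(aggressive) = 0.3·0.3684 / (0.3·0.3684 + 0.6·0.6316) ≈ 0.2258
After 'raise': P(aggressive) = 0.7·0.2258 / (0.7·0.2258 + 0.4·0.7742) ≈ 0.3379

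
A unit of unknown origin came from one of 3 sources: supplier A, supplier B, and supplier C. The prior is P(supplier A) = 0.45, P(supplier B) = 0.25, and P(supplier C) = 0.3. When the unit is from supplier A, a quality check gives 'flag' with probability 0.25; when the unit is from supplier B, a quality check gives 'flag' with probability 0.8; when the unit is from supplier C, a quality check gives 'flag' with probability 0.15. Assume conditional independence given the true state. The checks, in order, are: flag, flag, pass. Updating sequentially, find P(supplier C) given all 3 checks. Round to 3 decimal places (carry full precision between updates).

After 'flag': normaliser = 0.25·0.4500 + 0.8·0.2500 + 0.15·0.3000; P(supplier A) ≈ 0.3147, P(supplier B) ≈ 0.5594, P(supplier C) ≈ 0.1259
After 'flag': normaliser = 0.25·0.3147 + 0.8·0.5594 + 0.15·0.1259; P(supplier A) ≈ 0.1443, P(supplier B) ≈ 0.8210, P(supplier C) ≈ 0.0346
After 'pass': normaliser = 0.75·0.1443 + 0.2·0.8210 + 0.85·0.0346; P(supplier A) ≈ 0.3585, P(supplier B) ≈ 0.5439, P(supplier C) ≈ 0.0975

0.098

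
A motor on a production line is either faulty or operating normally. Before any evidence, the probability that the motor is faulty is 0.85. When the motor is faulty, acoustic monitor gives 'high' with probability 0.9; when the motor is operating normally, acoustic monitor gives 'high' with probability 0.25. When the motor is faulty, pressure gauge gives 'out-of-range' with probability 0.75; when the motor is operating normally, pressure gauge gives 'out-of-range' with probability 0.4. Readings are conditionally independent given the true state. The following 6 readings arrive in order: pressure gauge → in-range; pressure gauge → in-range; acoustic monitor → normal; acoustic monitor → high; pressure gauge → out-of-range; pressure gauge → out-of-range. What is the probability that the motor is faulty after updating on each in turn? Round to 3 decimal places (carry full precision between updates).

0.624

After pressure gauge='in-range': P(faulty) = 0.25·0.8500 / (0.25·0.8500 + 0.6·0.1500) ≈ 0.7025
After pressure gauge='in-range': P(faulty) = 0.25·0.7025 / (0.25·0.7025 + 0.6·0.2975) ≈ 0.4959
After acoustic monitor='normal': P(faulty) = 0.1·0.4959 / (0.1·0.4959 + 0.75·0.5041) ≈ 0.1160
After acoustic monitor='high': P(faulty) = 0.9·0.1160 / (0.9·0.1160 + 0.25·0.8840) ≈ 0.3208
After pressure gauge='out-of-range': P(faulty) = 0.75·0.3208 / (0.75·0.3208 + 0.4·0.6792) ≈ 0.4696
After pressure gauge='out-of-range': P(faulty) = 0.75·0.4696 / (0.75·0.4696 + 0.4·0.5304) ≈ 0.6241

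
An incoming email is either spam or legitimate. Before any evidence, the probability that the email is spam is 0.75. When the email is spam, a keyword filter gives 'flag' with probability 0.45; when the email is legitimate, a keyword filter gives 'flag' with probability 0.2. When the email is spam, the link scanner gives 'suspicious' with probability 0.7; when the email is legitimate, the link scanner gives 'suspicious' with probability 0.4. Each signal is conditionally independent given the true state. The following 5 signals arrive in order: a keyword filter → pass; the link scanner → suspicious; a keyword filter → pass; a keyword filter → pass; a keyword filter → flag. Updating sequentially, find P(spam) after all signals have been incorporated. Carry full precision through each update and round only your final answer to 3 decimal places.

0.793

After a keyword filter='pass': P(spam) = 0.55·0.7500 / (0.55·0.7500 + 0.8·0.2500) ≈ 0.6735
After the link scanner='suspicious': P(spam) = 0.7·0.6735 / (0.7·0.6735 + 0.4·0.3265) ≈ 0.7831
After a keyword filter='pass': P(spam) = 0.55·0.7831 / (0.55·0.7831 + 0.8·0.2169) ≈ 0.7128
After a keyword filter='pass': P(spam) = 0.55·0.7128 / (0.55·0.7128 + 0.8·0.2872) ≈ 0.6304
After a keyword filter='flag': P(spam) = 0.45·0.6304 / (0.45·0.6304 + 0.2·0.3696) ≈ 0.7933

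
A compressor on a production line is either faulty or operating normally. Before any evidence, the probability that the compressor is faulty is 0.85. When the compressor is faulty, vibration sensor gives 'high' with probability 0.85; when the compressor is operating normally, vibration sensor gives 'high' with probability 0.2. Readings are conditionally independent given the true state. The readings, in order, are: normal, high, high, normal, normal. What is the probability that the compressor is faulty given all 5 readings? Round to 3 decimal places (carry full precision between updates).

After 'normal': P(faulty) = 0.15·0.8500 / (0.15·0.8500 + 0.8·0.1500) ≈ 0.5152
After 'high': P(faulty) = 0.85·0.5152 / (0.85·0.5152 + 0.2·0.4848) ≈ 0.8187
After 'high': P(faulty) = 0.85·0.8187 / (0.85·0.8187 + 0.2·0.1813) ≈ 0.9505
After 'normal': P(faulty) = 0.15·0.9505 / (0.15·0.9505 + 0.8·0.0495) ≈ 0.7825
After 'normal': P(faulty) = 0.15·0.7825 / (0.15·0.7825 + 0.8·0.2175) ≈ 0.4029

0.403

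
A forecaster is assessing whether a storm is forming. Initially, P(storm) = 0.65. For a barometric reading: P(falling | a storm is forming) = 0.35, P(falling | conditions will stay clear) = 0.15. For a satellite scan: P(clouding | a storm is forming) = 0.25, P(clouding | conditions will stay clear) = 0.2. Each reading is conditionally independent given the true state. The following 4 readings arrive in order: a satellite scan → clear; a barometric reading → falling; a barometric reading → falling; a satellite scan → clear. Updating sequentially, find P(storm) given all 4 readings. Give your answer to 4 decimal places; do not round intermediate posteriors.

Each posterior becomes the prior for the next update.
After a satellite scan='clear': P(storm) = 0.75·0.6500 / (0.75·0.6500 + 0.8·0.3500) ≈ 0.6352
After a barometric reading='falling': P(storm) = 0.35·0.6352 / (0.35·0.6352 + 0.15·0.3648) ≈ 0.8025
After a barometric reading='falling': P(storm) = 0.35·0.8025 / (0.35·0.8025 + 0.15·0.1975) ≈ 0.9046
After a satellite scan='clear': P(storm) = 0.75·0.9046 / (0.75·0.9046 + 0.8·0.0954) ≈ 0.8989

0.8989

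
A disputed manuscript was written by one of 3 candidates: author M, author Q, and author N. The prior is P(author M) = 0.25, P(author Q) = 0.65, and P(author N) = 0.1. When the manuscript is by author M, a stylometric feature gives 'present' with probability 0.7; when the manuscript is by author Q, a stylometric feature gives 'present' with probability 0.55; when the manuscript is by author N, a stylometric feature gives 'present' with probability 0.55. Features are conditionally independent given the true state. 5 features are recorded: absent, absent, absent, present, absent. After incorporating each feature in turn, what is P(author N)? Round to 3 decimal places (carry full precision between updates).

0.123

Apply Bayes' rule sequentially, carrying P(author N) forward.
After 'absent': normaliser = 0.3·0.2500 + 0.45·0.6500 + 0.45·0.1000; P(author M) ≈ 0.1818, P(author Q) ≈ 0.7091, P(author N) ≈ 0.1091
After 'absent': normaliser = 0.3·0.1818 + 0.45·0.7091 + 0.45·0.1091; P(author M) ≈ 0.1290, P(author Q) ≈ 0.7548, P(author N) ≈ 0.1161
After 'absent': normaliser = 0.3·0.1290 + 0.45·0.7548 + 0.45·0.1161; P(author M) ≈ 0.0899, P(author Q) ≈ 0.7888, P(author N) ≈ 0.1213
After 'present': normaliser = 0.7·0.0899 + 0.55·0.7888 + 0.55·0.1213; P(author M) ≈ 0.1117, P(author Q) ≈ 0.7699, P(author N) ≈ 0.1184
After 'absent': normaliser = 0.3·0.1117 + 0.45·0.7699 + 0.45·0.1184; P(author M) ≈ 0.0773, P(author Q) ≈ 0.7997, P(author N) ≈ 0.1230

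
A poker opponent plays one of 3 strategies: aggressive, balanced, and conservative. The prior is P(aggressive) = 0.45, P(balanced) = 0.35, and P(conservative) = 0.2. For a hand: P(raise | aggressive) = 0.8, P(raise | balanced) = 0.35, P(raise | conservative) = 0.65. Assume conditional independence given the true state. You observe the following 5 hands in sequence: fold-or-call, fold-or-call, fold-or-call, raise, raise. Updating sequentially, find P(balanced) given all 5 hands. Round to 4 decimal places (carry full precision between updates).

0.6652

Apply Bayes' rule sequentially, carrying P(balanced) forward.
After 'fold-or-call': normaliser = 0.2·0.4500 + 0.65·0.3500 + 0.35·0.2000; P(aggressive) ≈ 0.2323, P(balanced) ≈ 0.5871, P(conservative) ≈ 0.1806
After 'fold-or-call': normaliser = 0.2·0.2323 + 0.65·0.5871 + 0.35·0.1806; P(aggressive) ≈ 0.0946, P(balanced) ≈ 0.7768, P(conservative) ≈ 0.1287
After 'fold-or-call': normaliser = 0.2·0.0946 + 0.65·0.7768 + 0.35·0.1287; P(aggressive) ≈ 0.0332, P(balanced) ≈ 0.8876, P(conservative) ≈ 0.0792
After 'raise': normaliser = 0.8·0.0332 + 0.35·0.8876 + 0.65·0.0792; P(aggressive) ≈ 0.0684, P(balanced) ≈ 0.7992, P(conservative) ≈ 0.1324
After 'raise': normaliser = 0.8·0.0684 + 0.35·0.7992 + 0.65·0.1324; P(aggressive) ≈ 0.1302, P(balanced) ≈ 0.6652, P(conservative) ≈ 0.2047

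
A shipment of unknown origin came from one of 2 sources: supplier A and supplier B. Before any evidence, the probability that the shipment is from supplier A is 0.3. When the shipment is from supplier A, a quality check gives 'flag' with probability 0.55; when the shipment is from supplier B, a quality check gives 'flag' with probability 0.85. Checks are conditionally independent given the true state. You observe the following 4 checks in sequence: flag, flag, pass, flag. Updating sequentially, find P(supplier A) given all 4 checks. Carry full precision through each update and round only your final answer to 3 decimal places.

0.258

After 'flag': P(supplier A) = 0.55·0.3000 / (0.55·0.3000 + 0.85·0.7000) ≈ 0.2171
After 'flag': P(supplier A) = 0.55·0.2171 / (0.55·0.2171 + 0.85·0.7829) ≈ 0.1521
After 'pass': P(supplier A) = 0.45·0.1521 / (0.45·0.1521 + 0.15·0.8479) ≈ 0.3499
After 'flag': P(supplier A) = 0.55·0.3499 / (0.55·0.3499 + 0.85·0.6501) ≈ 0.2583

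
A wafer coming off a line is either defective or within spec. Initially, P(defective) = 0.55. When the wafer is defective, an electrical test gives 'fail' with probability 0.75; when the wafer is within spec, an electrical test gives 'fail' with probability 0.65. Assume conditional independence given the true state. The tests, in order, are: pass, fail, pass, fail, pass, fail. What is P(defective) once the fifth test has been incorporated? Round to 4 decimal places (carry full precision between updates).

Each posterior becomes the prior for the next update.
After 'pass': P(defective) = 0.25·0.5500 / (0.25·0.5500 + 0.35·0.4500) ≈ 0.4661
After 'fail': P(defective) = 0.75·0.4661 / (0.75·0.4661 + 0.65·0.5339) ≈ 0.5018
After 'pass': P(defective) = 0.25·0.5018 / (0.25·0.5018 + 0.35·0.4982) ≈ 0.4184
After 'fail': P(defective) = 0.75·0.4184 / (0.75·0.4184 + 0.65·0.5816) ≈ 0.4536
After 'pass': P(defective) = 0.25·0.4536 / (0.25·0.4536 + 0.35·0.5464) ≈ 0.3723

0.3723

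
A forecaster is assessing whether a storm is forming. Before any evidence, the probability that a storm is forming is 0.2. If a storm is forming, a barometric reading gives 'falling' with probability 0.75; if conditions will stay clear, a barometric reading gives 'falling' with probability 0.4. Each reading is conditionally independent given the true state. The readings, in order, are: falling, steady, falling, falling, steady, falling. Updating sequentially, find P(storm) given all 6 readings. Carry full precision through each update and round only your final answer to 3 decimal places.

After 'falling': P(storm) = 0.75·0.2000 / (0.75·0.2000 + 0.4·0.8000) ≈ 0.3191
After 'steady': P(storm) = 0.25·0.3191 / (0.25·0.3191 + 0.6·0.6809) ≈ 0.1634
After 'falling': P(storm) = 0.75·0.1634 / (0.75·0.1634 + 0.4·0.8366) ≈ 0.2680
After 'falling': P(storm) = 0.75·0.2680 / (0.75·0.2680 + 0.4·0.7320) ≈ 0.4071
After 'steady': P(storm) = 0.25·0.4071 / (0.25·0.4071 + 0.6·0.5929) ≈ 0.2225
After 'falling': P(storm) = 0.75·0.2225 / (0.75·0.2225 + 0.4·0.7775) ≈ 0.3491

0.349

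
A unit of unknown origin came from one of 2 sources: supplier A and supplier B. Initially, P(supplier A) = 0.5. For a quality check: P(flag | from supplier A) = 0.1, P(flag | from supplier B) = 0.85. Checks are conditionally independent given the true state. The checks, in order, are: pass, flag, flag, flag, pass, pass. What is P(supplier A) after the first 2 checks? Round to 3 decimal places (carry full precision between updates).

0.414

After 'pass': P(supplier A) = 0.9·0.5000 / (0.9·0.5000 + 0.15·0.5000) ≈ 0.8571
After 'flag': P(supplier A) = 0.1·0.8571 / (0.1·0.8571 + 0.85·0.1429) ≈ 0.4138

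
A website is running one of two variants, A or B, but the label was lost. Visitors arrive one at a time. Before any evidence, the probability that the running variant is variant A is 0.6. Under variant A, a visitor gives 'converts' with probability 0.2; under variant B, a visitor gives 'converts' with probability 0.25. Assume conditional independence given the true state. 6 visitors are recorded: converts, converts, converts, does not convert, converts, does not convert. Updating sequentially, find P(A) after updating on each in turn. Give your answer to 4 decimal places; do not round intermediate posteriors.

Apply Bayes' rule sequentially, carrying P(A) forward.
After 'converts': P(A) = 0.2·0.6000 / (0.2·0.6000 + 0.25·0.4000) ≈ 0.5455
After 'converts': P(A) = 0.2·0.5455 / (0.2·0.5455 + 0.25·0.4545) ≈ 0.4898
After 'converts': P(A) = 0.2·0.4898 / (0.2·0.4898 + 0.25·0.5102) ≈ 0.4344
After 'does not convert': P(A) = 0.8·0.4344 / (0.8·0.4344 + 0.75·0.5656) ≈ 0.4503
After 'converts': P(A) = 0.2·0.4503 / (0.2·0.4503 + 0.25·0.5497) ≈ 0.3959
After 'does not convert': P(A) = 0.8·0.3959 / (0.8·0.3959 + 0.75·0.6041) ≈ 0.4114

0.4114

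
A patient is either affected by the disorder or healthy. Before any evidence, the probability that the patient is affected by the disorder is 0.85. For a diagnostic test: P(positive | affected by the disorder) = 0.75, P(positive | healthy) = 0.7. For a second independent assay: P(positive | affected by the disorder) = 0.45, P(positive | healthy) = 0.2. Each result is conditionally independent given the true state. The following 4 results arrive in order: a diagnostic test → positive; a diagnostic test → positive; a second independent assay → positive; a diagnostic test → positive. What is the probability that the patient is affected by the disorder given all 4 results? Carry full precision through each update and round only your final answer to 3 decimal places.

0.940

After a diagnostic test='positive': P(affected) = 0.75·0.8500 / (0.75·0.8500 + 0.7·0.1500) ≈ 0.8586
After a diagnostic test='positive': P(affected) = 0.75·0.8586 / (0.75·0.8586 + 0.7·0.1414) ≈ 0.8668
After a second independent assay='positive': P(affected) = 0.45·0.8668 / (0.45·0.8668 + 0.2·0.1332) ≈ 0.9360
After a diagnostic test='positive': P(affected) = 0.75·0.9360 / (0.75·0.9360 + 0.7·0.0640) ≈ 0.9401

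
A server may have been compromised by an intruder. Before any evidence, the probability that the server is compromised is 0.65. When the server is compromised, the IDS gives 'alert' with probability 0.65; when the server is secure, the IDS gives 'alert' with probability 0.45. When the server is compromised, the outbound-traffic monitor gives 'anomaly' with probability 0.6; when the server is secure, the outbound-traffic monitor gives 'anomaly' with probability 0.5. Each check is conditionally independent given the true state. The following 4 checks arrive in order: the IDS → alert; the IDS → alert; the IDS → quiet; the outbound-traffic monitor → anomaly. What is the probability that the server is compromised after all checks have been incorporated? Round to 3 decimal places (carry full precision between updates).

After the IDS='alert': P(compromised) = 0.65·0.6500 / (0.65·0.6500 + 0.45·0.3500) ≈ 0.7284
After the IDS='alert': P(compromised) = 0.65·0.7284 / (0.65·0.7284 + 0.45·0.2716) ≈ 0.7949
After the IDS='quiet': P(compromised) = 0.35·0.7949 / (0.35·0.7949 + 0.55·0.2051) ≈ 0.7115
After the outbound-traffic monitor='anomaly': P(compromised) = 0.6·0.7115 / (0.6·0.7115 + 0.5·0.2885) ≈ 0.7474

0.747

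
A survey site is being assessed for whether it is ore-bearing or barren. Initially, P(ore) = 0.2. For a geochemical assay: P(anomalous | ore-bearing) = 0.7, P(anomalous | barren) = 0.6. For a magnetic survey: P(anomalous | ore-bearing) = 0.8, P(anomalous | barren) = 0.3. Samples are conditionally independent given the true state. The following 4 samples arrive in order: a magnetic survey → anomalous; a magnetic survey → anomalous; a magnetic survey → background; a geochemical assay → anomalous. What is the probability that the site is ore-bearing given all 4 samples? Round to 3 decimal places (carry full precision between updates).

Each posterior becomes the prior for the next update.
After a magnetic survey='anomalous': P(ore) = 0.8·0.2000 / (0.8·0.2000 + 0.3·0.8000) ≈ 0.4000
After a magnetic survey='anomalous': P(ore) = 0.8·0.4000 / (0.8·0.4000 + 0.3·0.6000) ≈ 0.6400
After a magnetic survey='background': P(ore) = 0.2·0.6400 / (0.2·0.6400 + 0.7·0.3600) ≈ 0.3368
After a geochemical assay='anomalous': P(ore) = 0.7·0.3368 / (0.7·0.3368 + 0.6·0.6632) ≈ 0.3721

0.372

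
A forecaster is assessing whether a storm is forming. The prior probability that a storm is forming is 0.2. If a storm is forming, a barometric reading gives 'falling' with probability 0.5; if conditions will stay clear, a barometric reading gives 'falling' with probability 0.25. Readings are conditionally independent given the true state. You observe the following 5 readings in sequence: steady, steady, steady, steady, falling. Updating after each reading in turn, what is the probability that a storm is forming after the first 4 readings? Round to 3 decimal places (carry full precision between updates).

Apply Bayes' rule sequentially, carrying P(storm) forward.
After 'steady': P(storm) = 0.5·0.2000 / (0.5·0.2000 + 0.75·0.8000) ≈ 0.1429
After 'steady': P(storm) = 0.5·0.1429 / (0.5·0.1429 + 0.75·0.8571) ≈ 0.1000
After 'steady': P(storm) = 0.5·0.1000 / (0.5·0.1000 + 0.75·0.9000) ≈ 0.0690
After 'steady': P(storm) = 0.5·0.0690 / (0.5·0.0690 + 0.75·0.9310) ≈ 0.0471

0.047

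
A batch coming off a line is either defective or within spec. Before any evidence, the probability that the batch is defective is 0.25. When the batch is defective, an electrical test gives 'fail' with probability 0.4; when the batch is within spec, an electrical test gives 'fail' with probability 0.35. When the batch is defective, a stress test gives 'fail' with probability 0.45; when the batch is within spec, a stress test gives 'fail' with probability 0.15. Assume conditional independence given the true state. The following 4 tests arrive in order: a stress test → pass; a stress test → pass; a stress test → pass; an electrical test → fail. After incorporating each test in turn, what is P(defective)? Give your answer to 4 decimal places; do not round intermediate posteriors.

After a stress test='pass': P(defective) = 0.55·0.2500 / (0.55·0.2500 + 0.85·0.7500) ≈ 0.1774
After a stress test='pass': P(defective) = 0.55·0.1774 / (0.55·0.1774 + 0.85·0.8226) ≈ 0.1225
After a stress test='pass': P(defective) = 0.55·0.1225 / (0.55·0.1225 + 0.85·0.8775) ≈ 0.0828
After an electrical test='fail': P(defective) = 0.4·0.0828 / (0.4·0.0828 + 0.35·0.9172) ≈ 0.0936

0.0936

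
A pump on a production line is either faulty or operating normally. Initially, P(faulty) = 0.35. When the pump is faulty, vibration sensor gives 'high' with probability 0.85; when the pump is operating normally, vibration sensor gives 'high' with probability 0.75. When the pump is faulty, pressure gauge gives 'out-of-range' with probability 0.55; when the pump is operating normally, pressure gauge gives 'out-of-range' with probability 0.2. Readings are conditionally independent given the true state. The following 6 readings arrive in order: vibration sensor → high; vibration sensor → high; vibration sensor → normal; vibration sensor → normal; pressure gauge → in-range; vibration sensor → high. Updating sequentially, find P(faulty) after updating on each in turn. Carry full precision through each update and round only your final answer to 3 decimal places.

After vibration sensor='high': P(faulty) = 0.85·0.3500 / (0.85·0.3500 + 0.75·0.6500) ≈ 0.3790
After vibration sensor='high': P(faulty) = 0.85·0.3790 / (0.85·0.3790 + 0.75·0.6210) ≈ 0.4089
After vibration sensor='normal': P(faulty) = 0.15·0.4089 / (0.15·0.4089 + 0.25·0.5911) ≈ 0.2933
After vibration sensor='normal': P(faulty) = 0.15·0.2933 / (0.15·0.2933 + 0.25·0.7067) ≈ 0.1993
After pressure gauge='in-range': P(faulty) = 0.45·0.1993 / (0.45·0.1993 + 0.8·0.8007) ≈ 0.1228
After vibration sensor='high': P(faulty) = 0.85·0.1228 / (0.85·0.1228 + 0.75·0.8772) ≈ 0.1370

0.137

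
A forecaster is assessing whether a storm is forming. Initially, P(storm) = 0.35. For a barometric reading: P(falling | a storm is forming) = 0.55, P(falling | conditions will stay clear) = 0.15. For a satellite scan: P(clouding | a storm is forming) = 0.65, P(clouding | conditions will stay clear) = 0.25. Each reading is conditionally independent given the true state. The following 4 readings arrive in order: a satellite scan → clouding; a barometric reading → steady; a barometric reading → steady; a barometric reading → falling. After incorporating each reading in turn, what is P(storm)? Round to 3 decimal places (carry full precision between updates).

0.590

Apply Bayes' rule sequentially, carrying P(storm) forward.
After a satellite scan='clouding': P(storm) = 0.65·0.3500 / (0.65·0.3500 + 0.25·0.6500) ≈ 0.5833
After a barometric reading='steady': P(storm) = 0.45·0.5833 / (0.45·0.5833 + 0.85·0.4167) ≈ 0.4257
After a barometric reading='steady': P(storm) = 0.45·0.4257 / (0.45·0.4257 + 0.85·0.5743) ≈ 0.2818
After a barometric reading='falling': P(storm) = 0.55·0.2818 / (0.55·0.2818 + 0.15·0.7182) ≈ 0.5900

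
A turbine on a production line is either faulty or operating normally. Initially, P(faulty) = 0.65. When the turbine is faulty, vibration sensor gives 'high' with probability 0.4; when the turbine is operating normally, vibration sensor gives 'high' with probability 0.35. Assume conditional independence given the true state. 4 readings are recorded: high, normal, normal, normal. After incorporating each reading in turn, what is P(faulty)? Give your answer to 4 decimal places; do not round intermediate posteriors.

0.6254

Apply Bayes' rule sequentially, carrying P(faulty) forward.
After 'high': P(faulty) = 0.4·0.6500 / (0.4·0.6500 + 0.35·0.3500) ≈ 0.6797
After 'normal': P(faulty) = 0.6·0.6797 / (0.6·0.6797 + 0.65·0.3203) ≈ 0.6621
After 'normal': P(faulty) = 0.6·0.6621 / (0.6·0.6621 + 0.65·0.3379) ≈ 0.6439
After 'normal': P(faulty) = 0.6·0.6439 / (0.6·0.6439 + 0.65·0.3561) ≈ 0.6254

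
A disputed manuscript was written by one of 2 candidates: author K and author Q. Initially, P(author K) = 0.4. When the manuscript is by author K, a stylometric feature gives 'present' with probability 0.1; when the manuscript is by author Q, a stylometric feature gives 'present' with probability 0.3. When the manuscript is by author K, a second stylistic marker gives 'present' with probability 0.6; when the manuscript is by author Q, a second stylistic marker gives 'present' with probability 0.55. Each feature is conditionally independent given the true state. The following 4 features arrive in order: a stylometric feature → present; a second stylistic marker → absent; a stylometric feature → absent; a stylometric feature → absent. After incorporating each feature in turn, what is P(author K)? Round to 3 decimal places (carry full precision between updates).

0.246

After a stylometric feature='present': P(author K) = 0.1·0.4000 / (0.1·0.4000 + 0.3·0.6000) ≈ 0.1818
After a second stylistic marker='absent': P(author K) = 0.4·0.1818 / (0.4·0.1818 + 0.45·0.8182) ≈ 0.1649
After a stylometric feature='absent': P(author K) = 0.9·0.1649 / (0.9·0.1649 + 0.7·0.8351) ≈ 0.2025
After a stylometric feature='absent': P(author K) = 0.9·0.2025 / (0.9·0.2025 + 0.7·0.7975) ≈ 0.2462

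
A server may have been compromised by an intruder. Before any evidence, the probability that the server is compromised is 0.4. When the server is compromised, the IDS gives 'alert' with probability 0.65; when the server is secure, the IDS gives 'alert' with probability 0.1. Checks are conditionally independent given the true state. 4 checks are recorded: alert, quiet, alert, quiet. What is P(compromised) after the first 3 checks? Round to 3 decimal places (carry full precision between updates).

0.916

After 'alert': P(compromised) = 0.65·0.4000 / (0.65·0.4000 + 0.1·0.6000) ≈ 0.8125
After 'quiet': P(compromised) = 0.35·0.8125 / (0.35·0.8125 + 0.9·0.1875) ≈ 0.6276
After 'alert': P(compromised) = 0.65·0.6276 / (0.65·0.6276 + 0.1·0.3724) ≈ 0.9163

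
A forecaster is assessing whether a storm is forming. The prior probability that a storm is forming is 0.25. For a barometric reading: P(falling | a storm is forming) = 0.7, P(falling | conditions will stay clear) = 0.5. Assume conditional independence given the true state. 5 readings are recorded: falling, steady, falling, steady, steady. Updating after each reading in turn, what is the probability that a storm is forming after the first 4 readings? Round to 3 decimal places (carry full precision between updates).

0.190

Apply Bayes' rule sequentially, carrying P(storm) forward.
After 'falling': P(storm) = 0.7·0.2500 / (0.7·0.2500 + 0.5·0.7500) ≈ 0.3182
After 'steady': P(storm) = 0.3·0.3182 / (0.3·0.3182 + 0.5·0.6818) ≈ 0.2188
After 'falling': P(storm) = 0.7·0.2188 / (0.7·0.2188 + 0.5·0.7812) ≈ 0.2816
After 'steady': P(storm) = 0.3·0.2816 / (0.3·0.2816 + 0.5·0.7184) ≈ 0.1904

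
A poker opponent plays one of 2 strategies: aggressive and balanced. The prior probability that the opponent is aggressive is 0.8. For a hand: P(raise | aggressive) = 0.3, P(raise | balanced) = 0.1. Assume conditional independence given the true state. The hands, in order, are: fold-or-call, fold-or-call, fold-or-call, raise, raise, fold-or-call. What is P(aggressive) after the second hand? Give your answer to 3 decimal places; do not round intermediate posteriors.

0.708

After 'fold-or-call': P(aggressive) = 0.7·0.8000 / (0.7·0.8000 + 0.9·0.2000) ≈ 0.7568
After 'fold-or-call': P(aggressive) = 0.7·0.7568 / (0.7·0.7568 + 0.9·0.2432) ≈ 0.7076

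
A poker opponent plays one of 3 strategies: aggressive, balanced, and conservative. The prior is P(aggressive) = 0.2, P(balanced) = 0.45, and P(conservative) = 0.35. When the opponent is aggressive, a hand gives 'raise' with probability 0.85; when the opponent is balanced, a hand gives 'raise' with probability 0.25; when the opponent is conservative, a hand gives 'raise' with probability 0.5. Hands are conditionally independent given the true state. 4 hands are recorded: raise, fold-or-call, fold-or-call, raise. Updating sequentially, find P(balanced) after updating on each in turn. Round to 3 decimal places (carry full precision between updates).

0.386

Each posterior becomes the prior for the next update.
After 'raise': normaliser = 0.85·0.2000 + 0.25·0.4500 + 0.5·0.3500; P(aggressive) ≈ 0.3716, P(balanced) ≈ 0.2459, P(conservative) ≈ 0.3825
After 'fold-or-call': normaliser = 0.15·0.3716 + 0.75·0.2459 + 0.5·0.3825; P(aggressive) ≈ 0.1292, P(balanced) ≈ 0.4275, P(conservative) ≈ 0.4433
After 'fold-or-call': normaliser = 0.15·0.1292 + 0.75·0.4275 + 0.5·0.4433; P(aggressive) ≈ 0.0345, P(balanced) ≈ 0.5708, P(conservative) ≈ 0.3947
After 'raise': normaliser = 0.85·0.0345 + 0.25·0.5708 + 0.5·0.3947; P(aggressive) ≈ 0.0794, P(balanced) ≈ 0.3864, P(conservative) ≈ 0.5342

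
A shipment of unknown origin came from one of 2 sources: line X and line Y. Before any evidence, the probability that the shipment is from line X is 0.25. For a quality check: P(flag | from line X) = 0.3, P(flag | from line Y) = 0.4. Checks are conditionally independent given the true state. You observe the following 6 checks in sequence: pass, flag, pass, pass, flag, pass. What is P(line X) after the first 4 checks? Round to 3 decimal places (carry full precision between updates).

Apply Bayes' rule sequentially, carrying P(line X) forward.
After 'pass': P(line X) = 0.7·0.2500 / (0.7·0.2500 + 0.6·0.7500) ≈ 0.2800
After 'flag': P(line X) = 0.3·0.2800 / (0.3·0.2800 + 0.4·0.7200) ≈ 0.2258
After 'pass': P(line X) = 0.7·0.2258 / (0.7·0.2258 + 0.6·0.7742) ≈ 0.2539
After 'pass': P(line X) = 0.7·0.2539 / (0.7·0.2539 + 0.6·0.7461) ≈ 0.2842

0.284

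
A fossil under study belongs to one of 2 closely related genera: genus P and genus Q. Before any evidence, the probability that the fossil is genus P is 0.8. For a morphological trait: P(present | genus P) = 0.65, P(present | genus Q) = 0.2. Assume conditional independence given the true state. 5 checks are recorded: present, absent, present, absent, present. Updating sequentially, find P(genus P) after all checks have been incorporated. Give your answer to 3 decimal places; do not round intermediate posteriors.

0.963

After 'present': P(genus P) = 0.65·0.8000 / (0.65·0.8000 + 0.2·0.2000) ≈ 0.9286
After 'absent': P(genus P) = 0.35·0.9286 / (0.35·0.9286 + 0.8·0.0714) ≈ 0.8505
After 'present': P(genus P) = 0.65·0.8505 / (0.65·0.8505 + 0.2·0.1495) ≈ 0.9487
After 'absent': P(genus P) = 0.35·0.9487 / (0.35·0.9487 + 0.8·0.0513) ≈ 0.8900
After 'present': P(genus P) = 0.65·0.8900 / (0.65·0.8900 + 0.2·0.1100) ≈ 0.9633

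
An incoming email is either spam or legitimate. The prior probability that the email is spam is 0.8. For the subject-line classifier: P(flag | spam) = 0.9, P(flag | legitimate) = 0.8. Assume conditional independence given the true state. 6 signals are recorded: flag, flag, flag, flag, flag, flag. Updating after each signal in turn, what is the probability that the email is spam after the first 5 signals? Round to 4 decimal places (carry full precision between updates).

0.8782

Apply Bayes' rule sequentially, carrying P(spam) forward.
After 'flag': P(spam) = 0.9·0.8000 / (0.9·0.8000 + 0.8·0.2000) ≈ 0.8182
After 'flag': P(spam) = 0.9·0.8182 / (0.9·0.8182 + 0.8·0.1818) ≈ 0.8351
After 'flag': P(spam) = 0.9·0.8351 / (0.9·0.8351 + 0.8·0.1649) ≈ 0.8506
After 'flag': P(spam) = 0.9·0.8506 / (0.9·0.8506 + 0.8·0.1494) ≈ 0.8650
After 'flag': P(spam) = 0.9·0.8650 / (0.9·0.8650 + 0.8·0.1350) ≈ 0.8782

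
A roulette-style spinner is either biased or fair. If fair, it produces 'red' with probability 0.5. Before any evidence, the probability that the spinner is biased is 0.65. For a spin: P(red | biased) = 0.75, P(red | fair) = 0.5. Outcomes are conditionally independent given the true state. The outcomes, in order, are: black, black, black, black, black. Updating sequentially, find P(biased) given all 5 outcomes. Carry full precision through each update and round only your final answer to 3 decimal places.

0.055

After 'black': P(biased) = 0.25·0.6500 / (0.25·0.6500 + 0.5·0.3500) ≈ 0.4815
After 'black': P(biased) = 0.25·0.4815 / (0.25·0.4815 + 0.5·0.5185) ≈ 0.3171
After 'black': P(biased) = 0.25·0.3171 / (0.25·0.3171 + 0.5·0.6829) ≈ 0.1884
After 'black': P(biased) = 0.25·0.1884 / (0.25·0.1884 + 0.5·0.8116) ≈ 0.1040
After 'black': P(biased) = 0.25·0.1040 / (0.25·0.1040 + 0.5·0.8960) ≈ 0.0549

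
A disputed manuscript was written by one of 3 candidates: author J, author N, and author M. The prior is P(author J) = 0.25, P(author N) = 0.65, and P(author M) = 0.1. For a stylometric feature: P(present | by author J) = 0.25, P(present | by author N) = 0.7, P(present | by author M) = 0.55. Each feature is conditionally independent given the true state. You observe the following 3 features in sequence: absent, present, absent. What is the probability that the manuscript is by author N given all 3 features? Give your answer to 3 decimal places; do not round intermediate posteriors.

After 'absent': normaliser = 0.75·0.2500 + 0.3·0.6500 + 0.45·0.1000; P(author J) ≈ 0.4386, P(author N) ≈ 0.4561, P(author M) ≈ 0.1053
After 'present': normaliser = 0.25·0.4386 + 0.7·0.4561 + 0.55·0.1053; P(author J) ≈ 0.2252, P(author N) ≈ 0.6559, P(author M) ≈ 0.1189
After 'absent': normaliser = 0.75·0.2252 + 0.3·0.6559 + 0.45·0.1189; P(author J) ≈ 0.4030, P(author N) ≈ 0.4694, P(author M) ≈ 0.1277

0.469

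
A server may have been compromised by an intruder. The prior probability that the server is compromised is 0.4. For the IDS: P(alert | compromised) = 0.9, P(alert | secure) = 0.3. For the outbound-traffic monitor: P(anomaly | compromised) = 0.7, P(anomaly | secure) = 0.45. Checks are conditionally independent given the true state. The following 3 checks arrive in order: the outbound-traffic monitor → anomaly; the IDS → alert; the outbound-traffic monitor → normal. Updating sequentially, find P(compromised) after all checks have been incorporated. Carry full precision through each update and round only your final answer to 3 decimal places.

0.629

After the outbound-traffic monitor='anomaly': P(compromised) = 0.7·0.4000 / (0.7·0.4000 + 0.45·0.6000) ≈ 0.5091
After the IDS='alert': P(compromised) = 0.9·0.5091 / (0.9·0.5091 + 0.3·0.4909) ≈ 0.7568
After the outbound-traffic monitor='normal': P(compromised) = 0.3·0.7568 / (0.3·0.7568 + 0.55·0.2432) ≈ 0.6292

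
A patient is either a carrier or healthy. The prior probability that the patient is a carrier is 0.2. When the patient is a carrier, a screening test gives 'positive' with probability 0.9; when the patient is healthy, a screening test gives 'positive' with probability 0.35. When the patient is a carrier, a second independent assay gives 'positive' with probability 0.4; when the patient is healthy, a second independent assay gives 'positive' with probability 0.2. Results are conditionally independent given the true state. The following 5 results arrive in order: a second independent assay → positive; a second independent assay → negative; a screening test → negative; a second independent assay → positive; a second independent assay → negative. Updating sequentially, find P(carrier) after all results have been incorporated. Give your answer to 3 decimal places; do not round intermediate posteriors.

0.080

Each posterior becomes the prior for the next update.
After a second independent assay='positive': P(carrier) = 0.4·0.2000 / (0.4·0.2000 + 0.2·0.8000) ≈ 0.3333
After a second independent assay='negative': P(carrier) = 0.6·0.3333 / (0.6·0.3333 + 0.8·0.6667) ≈ 0.2727
After a screening test='negative': P(carrier) = 0.1·0.2727 / (0.1·0.2727 + 0.65·0.7273) ≈ 0.0545
After a second independent assay='positive': P(carrier) = 0.4·0.0545 / (0.4·0.0545 + 0.2·0.9455) ≈ 0.1034
After a second independent assay='negative': P(carrier) = 0.6·0.1034 / (0.6·0.1034 + 0.8·0.8966) ≈ 0.0796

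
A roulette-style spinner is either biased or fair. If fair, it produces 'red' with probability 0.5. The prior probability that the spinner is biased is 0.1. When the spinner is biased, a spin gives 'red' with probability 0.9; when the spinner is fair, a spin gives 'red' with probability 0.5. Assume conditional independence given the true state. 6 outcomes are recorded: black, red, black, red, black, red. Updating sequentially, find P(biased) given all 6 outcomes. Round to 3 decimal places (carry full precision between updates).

0.005

After 'black': P(biased) = 0.1·0.1000 / (0.1·0.1000 + 0.5·0.9000) ≈ 0.0217
After 'red': P(biased) = 0.9·0.0217 / (0.9·0.0217 + 0.5·0.9783) ≈ 0.0385
After 'black': P(biased) = 0.1·0.0385 / (0.1·0.0385 + 0.5·0.9615) ≈ 0.0079
After 'red': P(biased) = 0.9·0.0079 / (0.9·0.0079 + 0.5·0.9921) ≈ 0.0142
After 'black': P(biased) = 0.1·0.0142 / (0.1·0.0142 + 0.5·0.9858) ≈ 0.0029
After 'red': P(biased) = 0.9·0.0029 / (0.9·0.0029 + 0.5·0.9971) ≈ 0.0052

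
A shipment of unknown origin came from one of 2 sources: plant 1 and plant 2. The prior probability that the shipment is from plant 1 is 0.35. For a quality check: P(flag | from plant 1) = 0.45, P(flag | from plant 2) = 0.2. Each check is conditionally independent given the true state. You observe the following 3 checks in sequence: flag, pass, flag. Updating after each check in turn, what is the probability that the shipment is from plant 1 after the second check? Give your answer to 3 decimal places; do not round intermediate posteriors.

Each posterior becomes the prior for the next update.
After 'flag': P(plant 1) = 0.45·0.3500 / (0.45·0.3500 + 0.2·0.6500) ≈ 0.5478
After 'pass': P(plant 1) = 0.55·0.5478 / (0.55·0.5478 + 0.8·0.4522) ≈ 0.4544

0.454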